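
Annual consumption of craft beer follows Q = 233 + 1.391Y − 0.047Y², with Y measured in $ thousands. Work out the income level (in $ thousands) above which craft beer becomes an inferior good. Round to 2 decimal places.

14.80

dQ/dY = 1.391 − 0.094Y.
The good is inferior where dQ/dY < 0. Setting dQ/dY = 0 gives Y = 1.391 / 0.094 = 14.80.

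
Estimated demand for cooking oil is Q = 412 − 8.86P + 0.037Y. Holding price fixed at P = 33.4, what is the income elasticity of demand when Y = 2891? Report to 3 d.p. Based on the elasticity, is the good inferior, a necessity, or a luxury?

0.480 (necessity)

At P = 33.4, Y = 2891: Q = 223.043.
Holding P constant, ∂Q/∂Y = 0.037.
η_Y = (∂Q/∂Y)·(Y/Q) = 0.037 × (2891/223.043) = 0.480.
Since 0 < η < 1, this is a necessity.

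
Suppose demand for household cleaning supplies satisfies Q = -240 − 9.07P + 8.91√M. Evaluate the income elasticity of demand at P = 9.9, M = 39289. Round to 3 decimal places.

At P = 9.9, M = 39289: Q = 1436.298.
Holding P constant, ∂Q/∂M = 8.91/(2√M) = 0.0224756.
η_M = (∂Q/∂M)·(M/Q) = 0.0224756 × (39289/1436.298) = 0.615.

0.615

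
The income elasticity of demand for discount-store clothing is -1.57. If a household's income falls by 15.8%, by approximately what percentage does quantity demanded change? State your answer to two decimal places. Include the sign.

24.81%

%ΔQ ≈ η × %ΔI = -1.57 × (-15.8%) = 24.81%.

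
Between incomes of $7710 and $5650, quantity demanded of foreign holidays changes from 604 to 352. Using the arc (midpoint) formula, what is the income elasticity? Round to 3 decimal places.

1.710

ΔQ = 352 − 604 = -252; midpoint Q̄ = (604 + 352)/2 = 478.
ΔI = 5650 − 7710 = -2060; midpoint Ī = (7710 + 5650)/2 = 6680.
η = (ΔQ/Q̄) ÷ (ΔI/Ī) = (-252/478) ÷ (-2060/6680) = 1.710.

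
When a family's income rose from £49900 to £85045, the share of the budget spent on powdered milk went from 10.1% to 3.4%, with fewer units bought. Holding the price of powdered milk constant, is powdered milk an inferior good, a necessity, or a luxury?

Quantity demanded falls as income rises, so η < 0.

inferior good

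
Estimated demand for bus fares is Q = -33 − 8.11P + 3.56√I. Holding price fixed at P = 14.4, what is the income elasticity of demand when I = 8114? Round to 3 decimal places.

At P = 14.4, I = 8114: Q = 170.893.
Holding P constant, ∂Q/∂I = 3.56/(2√I) = 0.0197607.
η_I = (∂Q/∂I)·(I/Q) = 0.0197607 × (8114/170.893) = 0.938.

0.938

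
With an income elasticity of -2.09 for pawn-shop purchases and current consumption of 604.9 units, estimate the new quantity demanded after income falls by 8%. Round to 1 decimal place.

%ΔQ ≈ η × %ΔI = -2.09 × (-8%) = 16.72%.
New Q ≈ 604.9 × (1 + 0.1672) = 706.0.

706.0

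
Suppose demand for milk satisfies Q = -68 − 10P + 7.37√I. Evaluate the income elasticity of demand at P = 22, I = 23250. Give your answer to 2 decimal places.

At P = 22, I = 23250: Q = 835.774.
Holding P constant, ∂Q/∂I = 7.37/(2√I) = 0.0241672.
η_I = (∂Q/∂I)·(I/Q) = 0.0241672 × (23250/835.774) = 0.67.

0.67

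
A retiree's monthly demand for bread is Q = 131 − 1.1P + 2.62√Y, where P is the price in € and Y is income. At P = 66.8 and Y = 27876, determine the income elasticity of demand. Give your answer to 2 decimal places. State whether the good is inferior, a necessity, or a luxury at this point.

0.44 (necessity)

At P = 66.8, Y = 27876: Q = 494.958.
Holding P constant, ∂Q/∂Y = 2.62/(2√Y) = 0.00784614.
η_Y = (∂Q/∂Y)·(Y/Q) = 0.00784614 × (27876/494.958) = 0.44.
Since 0 < η < 1, this is a necessity.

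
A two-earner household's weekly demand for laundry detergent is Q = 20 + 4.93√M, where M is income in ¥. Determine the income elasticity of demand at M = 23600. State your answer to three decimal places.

0.487

At M = 23600: Q = 777.361.
dQ/dM = 4.93/(2√M) = 0.0160458 at this income.
η = (dQ/dM)·(M/Q) = 0.0160458 × (23600/777.361) = 0.487.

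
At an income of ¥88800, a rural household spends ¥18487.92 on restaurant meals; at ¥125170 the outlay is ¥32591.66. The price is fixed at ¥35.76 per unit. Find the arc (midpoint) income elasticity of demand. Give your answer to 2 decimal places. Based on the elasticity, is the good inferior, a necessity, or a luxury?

With a constant price, Q₁ = 18487.92/35.76 = 517.000 and Q₂ = 32591.66/35.76 = 911.400 (equivalently, work directly with expenditure since P cancels).
Midpoint %ΔQ = (32591.66 − 18487.92)/25539.79 = 0.55223; midpoint %ΔI = (125170 − 88800)/106985 = 0.33995.
η = 0.55223 / 0.33995 = 1.62.
η > 1 ⇒ luxury.

1.62 (luxury)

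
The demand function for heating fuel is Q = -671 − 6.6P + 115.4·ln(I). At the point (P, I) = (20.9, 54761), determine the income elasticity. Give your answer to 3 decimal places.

0.256

At P = 20.9, I = 54761: Q = 450.159.
Holding P constant, ∂Q/∂I = 115.4/I = 0.00210734.
η_I = (∂Q/∂I)·(I/Q) = 0.00210734 × (54761/450.159) = 0.256.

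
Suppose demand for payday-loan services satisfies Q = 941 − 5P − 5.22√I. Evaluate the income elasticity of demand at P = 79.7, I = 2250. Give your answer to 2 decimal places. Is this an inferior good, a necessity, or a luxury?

-0.42 (inferior good)

At P = 79.7, I = 2250: Q = 294.894.
Holding P constant, ∂Q/∂I = -5.22/(2√I) = -0.0550236.
η_I = (∂Q/∂I)·(I/Q) = -0.0550236 × (2250/294.894) = -0.42.
Since η < 0, this is an inferior good.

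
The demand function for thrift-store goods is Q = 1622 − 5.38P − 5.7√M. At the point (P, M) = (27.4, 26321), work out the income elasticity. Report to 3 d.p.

At P = 27.4, M = 26321: Q = 549.834.
Holding P constant, ∂Q/∂M = -5.7/(2√M) = -0.0175668.
η_M = (∂Q/∂M)·(M/Q) = -0.0175668 × (26321/549.834) = -0.841.

-0.841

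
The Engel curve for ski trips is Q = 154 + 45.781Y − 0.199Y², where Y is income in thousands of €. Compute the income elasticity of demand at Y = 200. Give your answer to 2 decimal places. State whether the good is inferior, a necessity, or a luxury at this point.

-5.01 (inferior good)

At Y = 200: Q = 1350.2000.
dQ/dY = 45.781 − 0.398Y = -33.81900.
η = (dQ/dY)·(Y/Q) = -33.81900 × (200/1350.2000) = -5.01.
η < 0 ⇒ inferior good.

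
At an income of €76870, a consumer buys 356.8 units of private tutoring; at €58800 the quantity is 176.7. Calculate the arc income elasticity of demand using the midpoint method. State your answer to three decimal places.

ΔQ = 176.7 − 356.8 = -180.1; midpoint Q̄ = (356.8 + 176.7)/2 = 266.75.
ΔI = 58800 − 76870 = -18070; midpoint Ī = (76870 + 58800)/2 = 67835.
η = (ΔQ/Q̄) ÷ (ΔI/Ī) = (-180.1/266.75) ÷ (-18070/67835) = 2.535.

2.535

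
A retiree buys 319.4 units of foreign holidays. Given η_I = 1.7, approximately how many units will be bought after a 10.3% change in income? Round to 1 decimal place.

%ΔQ ≈ η × %ΔI = 1.7 × 10.3% = 17.51%.
New Q ≈ 319.4 × (1 + 0.1751) = 375.3.

375.3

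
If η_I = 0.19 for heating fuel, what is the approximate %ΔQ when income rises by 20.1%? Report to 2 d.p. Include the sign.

%ΔQ ≈ η × %ΔI = 0.19 × 20.1% = 3.82%.

3.82%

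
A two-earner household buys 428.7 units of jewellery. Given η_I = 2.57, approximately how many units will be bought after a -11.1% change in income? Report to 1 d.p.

%ΔQ ≈ η × %ΔI = 2.57 × (-11.1%) = -28.527%.
New Q ≈ 428.7 × (1 − 0.28527) = 306.4.

306.4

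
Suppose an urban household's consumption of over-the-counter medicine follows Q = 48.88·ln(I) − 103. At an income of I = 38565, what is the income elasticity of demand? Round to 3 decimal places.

0.118

At I = 38565: Q = 413.178.
dQ/dI = 48.88/I = 0.00126747 at this income.
η = (dQ/dI)·(I/Q) = 0.00126747 × (38565/413.178) = 0.118.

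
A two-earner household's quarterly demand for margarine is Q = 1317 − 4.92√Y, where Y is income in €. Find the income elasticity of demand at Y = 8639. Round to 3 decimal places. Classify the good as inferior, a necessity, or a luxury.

At Y = 8639: Q = 859.705.
dQ/dY = -4.92/(2√Y) = -0.0264669 at this income.
η = (dQ/dY)·(Y/Q) = -0.0264669 × (8639/859.705) = -0.266.
Since η < 0, the good is an inferior good.

-0.266 (inferior good)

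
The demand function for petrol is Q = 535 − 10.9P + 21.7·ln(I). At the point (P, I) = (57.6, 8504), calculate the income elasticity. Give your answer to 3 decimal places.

At P = 57.6, I = 8504: Q = 103.508.
Holding P constant, ∂Q/∂I = 21.7/I = 0.00255174.
η_I = (∂Q/∂I)·(I/Q) = 0.00255174 × (8504/103.508) = 0.210.

0.210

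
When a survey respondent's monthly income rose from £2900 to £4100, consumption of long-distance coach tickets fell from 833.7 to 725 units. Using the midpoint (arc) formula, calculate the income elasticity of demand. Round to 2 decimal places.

-0.41

ΔQ = 725 − 833.7 = -108.7; midpoint Q̄ = (833.7 + 725)/2 = 779.35.
ΔI = 4100 − 2900 = 1200; midpoint Ī = (2900 + 4100)/2 = 3500.
η = (ΔQ/Q̄) ÷ (ΔI/Ī) = (-108.7/779.35) ÷ (1200/3500) = -0.41.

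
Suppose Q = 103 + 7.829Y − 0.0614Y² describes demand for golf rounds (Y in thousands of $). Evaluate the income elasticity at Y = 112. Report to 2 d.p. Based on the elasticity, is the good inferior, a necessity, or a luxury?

At Y = 112: Q = 209.6464.
dQ/dY = 7.829 − 0.1228Y = -5.92460.
η = (dQ/dY)·(Y/Q) = -5.92460 × (112/209.6464) = -3.17.
η < 0 ⇒ inferior good.

-3.17 (inferior good)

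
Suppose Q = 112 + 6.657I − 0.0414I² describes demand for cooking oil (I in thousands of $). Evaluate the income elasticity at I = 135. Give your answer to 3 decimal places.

At I = 135: Q = 256.1800.
dQ/dI = 6.657 − 0.0828I = -4.52100.
η = (dQ/dI)·(I/Q) = -4.52100 × (135/256.1800) = -2.382.

-2.382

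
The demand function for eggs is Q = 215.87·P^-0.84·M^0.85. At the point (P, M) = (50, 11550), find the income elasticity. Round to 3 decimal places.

0.850

For a multiplicative demand Q = A·P^α·M^β, the income elasticity is β everywhere.
Here β = 0.85, so η = 0.850.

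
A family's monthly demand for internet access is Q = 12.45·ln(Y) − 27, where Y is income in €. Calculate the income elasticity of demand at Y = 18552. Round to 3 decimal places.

0.131

At Y = 18552: Q = 95.363.
dQ/dY = 12.45/Y = 0.000671087 at this income.
η = (dQ/dY)·(Y/Q) = 0.000671087 × (18552/95.363) = 0.131.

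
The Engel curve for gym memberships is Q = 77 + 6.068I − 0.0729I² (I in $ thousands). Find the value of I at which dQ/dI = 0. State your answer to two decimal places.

41.62

dQ/dI = 6.068 − 0.1458I.
The good is inferior where dQ/dI < 0. Setting dQ/dI = 0 gives I = 6.068 / 0.1458 = 41.62.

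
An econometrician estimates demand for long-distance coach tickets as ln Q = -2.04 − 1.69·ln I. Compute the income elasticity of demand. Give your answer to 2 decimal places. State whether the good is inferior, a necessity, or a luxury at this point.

-1.69 (inferior good)

In a log-linear demand, the coefficient on ln I is the income elasticity.
So η = -1.69.
η < 0 ⇒ inferior good.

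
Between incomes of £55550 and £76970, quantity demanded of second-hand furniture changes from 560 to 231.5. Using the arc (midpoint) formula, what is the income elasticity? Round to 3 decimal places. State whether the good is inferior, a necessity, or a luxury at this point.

-2.568 (inferior good)

ΔQ = 231.5 − 560 = -328.5; midpoint Q̄ = (560 + 231.5)/2 = 395.75.
ΔI = 76970 − 55550 = 21420; midpoint Ī = (55550 + 76970)/2 = 66260.
η = (ΔQ/Q̄) ÷ (ΔI/Ī) = (-328.5/395.75) ÷ (21420/66260) = -2.568.
η < 0 ⇒ inferior good.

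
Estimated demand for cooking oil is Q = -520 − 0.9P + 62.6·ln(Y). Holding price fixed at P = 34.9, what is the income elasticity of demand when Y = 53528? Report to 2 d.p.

At P = 34.9, Y = 53528: Q = 130.176.
Holding P constant, ∂Q/∂Y = 62.6/Y = 0.00116948.
η_Y = (∂Q/∂Y)·(Y/Q) = 0.00116948 × (53528/130.176) = 0.48.

0.48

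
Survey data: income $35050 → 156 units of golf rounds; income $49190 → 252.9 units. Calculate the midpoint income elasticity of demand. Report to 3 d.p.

1.412

ΔQ = 252.9 − 156 = 96.9; midpoint Q̄ = (156 + 252.9)/2 = 204.45.
ΔI = 49190 − 35050 = 14140; midpoint Ī = (35050 + 49190)/2 = 42120.
η = (ΔQ/Q̄) ÷ (ΔI/Ī) = (96.9/204.45) ÷ (14140/42120) = 1.412.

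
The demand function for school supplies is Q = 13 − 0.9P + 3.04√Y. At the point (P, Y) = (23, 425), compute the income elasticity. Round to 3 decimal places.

At P = 23, Y = 425: Q = 54.971.
Holding P constant, ∂Q/∂Y = 3.04/(2√Y) = 0.0737308.
η_Y = (∂Q/∂Y)·(Y/Q) = 0.0737308 × (425/54.971) = 0.570.

0.570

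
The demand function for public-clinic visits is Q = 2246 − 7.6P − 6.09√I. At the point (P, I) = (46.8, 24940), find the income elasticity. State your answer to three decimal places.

-0.518

At P = 46.8, I = 24940: Q = 928.563.
Holding P constant, ∂Q/∂I = -6.09/(2√I) = -0.0192814.
η_I = (∂Q/∂I)·(I/Q) = -0.0192814 × (24940/928.563) = -0.518.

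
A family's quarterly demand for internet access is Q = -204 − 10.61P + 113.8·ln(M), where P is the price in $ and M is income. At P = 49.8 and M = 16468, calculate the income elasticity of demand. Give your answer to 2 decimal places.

At P = 49.8, M = 16468: Q = 372.526.
Holding P constant, ∂Q/∂M = 113.8/M = 0.00691037.
η_M = (∂Q/∂M)·(M/Q) = 0.00691037 × (16468/372.526) = 0.31.

0.31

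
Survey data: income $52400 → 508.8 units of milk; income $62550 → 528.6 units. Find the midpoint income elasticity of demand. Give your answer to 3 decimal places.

0.216

ΔQ = 528.6 − 508.8 = 19.8; midpoint Q̄ = (508.8 + 528.6)/2 = 518.7.
ΔI = 62550 − 52400 = 10150; midpoint Ī = (52400 + 62550)/2 = 57475.
η = (ΔQ/Q̄) ÷ (ΔI/Ī) = (19.8/518.7) ÷ (10150/57475) = 0.216.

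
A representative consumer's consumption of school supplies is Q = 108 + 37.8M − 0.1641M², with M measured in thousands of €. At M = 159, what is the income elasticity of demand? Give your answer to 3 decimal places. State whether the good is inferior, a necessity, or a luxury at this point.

-1.161 (inferior good)

At M = 159: Q = 1969.5879.
dQ/dM = 37.8 − 0.3282M = -14.38380.
η = (dQ/dM)·(M/Q) = -14.38380 × (159/1969.5879) = -1.161.
η < 0 ⇒ inferior good.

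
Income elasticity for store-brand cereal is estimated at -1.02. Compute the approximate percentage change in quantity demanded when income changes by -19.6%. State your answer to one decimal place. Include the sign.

20.0%

%ΔQ ≈ η × %ΔI = -1.02 × (-19.6%) = 20.0%.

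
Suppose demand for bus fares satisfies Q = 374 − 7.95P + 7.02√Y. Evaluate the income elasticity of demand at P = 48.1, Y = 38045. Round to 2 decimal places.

0.50

At P = 48.1, Y = 38045: Q = 1360.865.
Holding P constant, ∂Q/∂Y = 7.02/(2√Y) = 0.0179953.
η_Y = (∂Q/∂Y)·(Y/Q) = 0.0179953 × (38045/1360.865) = 0.50.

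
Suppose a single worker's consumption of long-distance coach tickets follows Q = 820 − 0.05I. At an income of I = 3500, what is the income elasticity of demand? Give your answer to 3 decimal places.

At I = 3500: Q = 645.000.
dQ/dI = −0.05.
η = (dQ/dI)·(I/Q) = -0.05 × (3500/645.000) = -0.271.

-0.271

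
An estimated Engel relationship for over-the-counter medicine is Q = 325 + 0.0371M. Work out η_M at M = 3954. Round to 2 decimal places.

At M = 3954: Q = 471.693.
dQ/dM = 0.0371.
η = (dQ/dM)·(M/Q) = 0.0371 × (3954/471.693) = 0.31.

0.31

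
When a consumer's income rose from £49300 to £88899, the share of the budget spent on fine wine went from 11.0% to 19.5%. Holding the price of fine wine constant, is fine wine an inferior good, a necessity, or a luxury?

luxury

The budget share rises as income rises, so η > 1.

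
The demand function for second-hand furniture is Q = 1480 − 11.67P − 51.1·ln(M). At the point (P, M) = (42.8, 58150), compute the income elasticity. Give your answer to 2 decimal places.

-0.12

At P = 42.8, M = 58150: Q = 419.917.
Holding P constant, ∂Q/∂M = -51.1/M = -0.000878762.
η_M = (∂Q/∂M)·(M/Q) = -0.000878762 × (58150/419.917) = -0.12.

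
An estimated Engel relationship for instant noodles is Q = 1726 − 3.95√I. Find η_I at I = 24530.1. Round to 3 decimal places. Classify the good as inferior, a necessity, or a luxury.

At I = 24530.1: Q = 1107.348.
dQ/dI = -3.95/(2√I) = -0.0126101 at this income.
η = (dQ/dI)·(I/Q) = -0.0126101 × (24530.1/1107.348) = -0.279.
Since η < 0, the good is an inferior good.

-0.279 (inferior good)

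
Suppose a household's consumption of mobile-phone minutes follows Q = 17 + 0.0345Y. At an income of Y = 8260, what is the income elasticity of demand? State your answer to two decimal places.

0.94

At Y = 8260: Q = 301.970.
dQ/dY = 0.0345.
η = (dQ/dY)·(Y/Q) = 0.0345 × (8260/301.970) = 0.94.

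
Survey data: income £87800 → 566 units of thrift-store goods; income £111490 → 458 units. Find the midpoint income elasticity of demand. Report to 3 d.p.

-0.887

ΔQ = 458 − 566 = -108; midpoint Q̄ = (566 + 458)/2 = 512.
ΔI = 111490 − 87800 = 23690; midpoint Ī = (87800 + 111490)/2 = 99645.
η = (ΔQ/Q̄) ÷ (ΔI/Ī) = (-108/512) ÷ (23690/99645) = -0.887.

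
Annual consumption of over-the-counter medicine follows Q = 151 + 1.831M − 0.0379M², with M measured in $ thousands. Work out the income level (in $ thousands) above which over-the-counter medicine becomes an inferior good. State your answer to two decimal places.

24.16

dQ/dM = 1.831 − 0.0758M.
The good is inferior where dQ/dM < 0. Setting dQ/dM = 0 gives M = 1.831 / 0.0758 = 24.16.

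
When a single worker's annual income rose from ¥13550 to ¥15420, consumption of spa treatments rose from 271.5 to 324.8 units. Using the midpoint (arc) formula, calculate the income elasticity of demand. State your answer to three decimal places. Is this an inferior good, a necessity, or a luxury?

1.385 (luxury)

ΔQ = 324.8 − 271.5 = 53.3; midpoint Q̄ = (271.5 + 324.8)/2 = 298.15.
ΔI = 15420 − 13550 = 1870; midpoint Ī = (13550 + 15420)/2 = 14485.
η = (ΔQ/Q̄) ÷ (ΔI/Ī) = (53.3/298.15) ÷ (1870/14485) = 1.385.
η > 1 ⇒ luxury.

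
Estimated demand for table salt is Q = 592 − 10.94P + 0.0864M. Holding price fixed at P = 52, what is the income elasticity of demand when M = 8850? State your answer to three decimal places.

At P = 52, M = 8850: Q = 787.760.
Holding P constant, ∂Q/∂M = 0.0864.
η_M = (∂Q/∂M)·(M/Q) = 0.0864 × (8850/787.760) = 0.971.

0.971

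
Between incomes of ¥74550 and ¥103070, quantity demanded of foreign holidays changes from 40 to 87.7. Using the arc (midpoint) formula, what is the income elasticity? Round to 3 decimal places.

2.326

ΔQ = 87.7 − 40 = 47.7; midpoint Q̄ = (40 + 87.7)/2 = 63.85.
ΔI = 103070 − 74550 = 28520; midpoint Ī = (74550 + 103070)/2 = 88810.
η = (ΔQ/Q̄) ÷ (ΔI/Ī) = (47.7/63.85) ÷ (28520/88810) = 2.326.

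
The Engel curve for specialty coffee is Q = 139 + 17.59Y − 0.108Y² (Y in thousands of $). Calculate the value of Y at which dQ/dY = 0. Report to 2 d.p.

81.44

dQ/dY = 17.59 − 0.216Y.
The good is inferior where dQ/dY < 0. Setting dQ/dY = 0 gives Y = 17.59 / 0.216 = 81.44.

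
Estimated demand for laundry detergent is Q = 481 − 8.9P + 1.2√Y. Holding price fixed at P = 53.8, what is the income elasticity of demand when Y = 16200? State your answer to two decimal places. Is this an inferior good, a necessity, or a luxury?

0.49 (necessity)

At P = 53.8, Y = 16200: Q = 154.915.
Holding P constant, ∂Q/∂Y = 1.2/(2√Y) = 0.00471405.
η_Y = (∂Q/∂Y)·(Y/Q) = 0.00471405 × (16200/154.915) = 0.49.
Since 0 < η < 1, this is a necessity.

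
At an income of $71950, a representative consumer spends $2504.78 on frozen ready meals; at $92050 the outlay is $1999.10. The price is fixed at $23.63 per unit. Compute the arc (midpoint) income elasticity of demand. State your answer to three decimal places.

-0.916

With a constant price, Q₁ = 2504.78/23.63 = 106.000 and Q₂ = 1999.10/23.63 = 84.600 (equivalently, work directly with expenditure since P cancels).
Midpoint %ΔQ = (1999.10 − 2504.78)/2251.94 = -0.22455; midpoint %ΔI = (92050 − 71950)/82000 = 0.24512.
η = -0.22455 / 0.24512 = -0.916.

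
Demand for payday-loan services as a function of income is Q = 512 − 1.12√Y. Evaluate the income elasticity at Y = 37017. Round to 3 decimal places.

At Y = 37017: Q = 296.514.
dQ/dY = -1.12/(2√Y) = -0.00291063 at this income.
η = (dQ/dY)·(Y/Q) = -0.00291063 × (37017/296.514) = -0.363.

-0.363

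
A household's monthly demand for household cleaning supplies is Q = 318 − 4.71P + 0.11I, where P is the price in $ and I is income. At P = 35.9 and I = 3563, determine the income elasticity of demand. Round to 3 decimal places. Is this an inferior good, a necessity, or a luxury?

At P = 35.9, I = 3563: Q = 540.841.
Holding P constant, ∂Q/∂I = 0.11.
η_I = (∂Q/∂I)·(I/Q) = 0.11 × (3563/540.841) = 0.725.
Since 0 < η < 1, this is a necessity.

0.725 (necessity)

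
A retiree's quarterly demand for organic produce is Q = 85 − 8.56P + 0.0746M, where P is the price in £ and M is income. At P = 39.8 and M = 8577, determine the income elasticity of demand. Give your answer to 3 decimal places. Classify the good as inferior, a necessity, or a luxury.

At P = 39.8, M = 8577: Q = 384.156.
Holding P constant, ∂Q/∂M = 0.0746.
η_M = (∂Q/∂M)·(M/Q) = 0.0746 × (8577/384.156) = 1.666.
Since η > 1, this is a luxury.

1.666 (luxury)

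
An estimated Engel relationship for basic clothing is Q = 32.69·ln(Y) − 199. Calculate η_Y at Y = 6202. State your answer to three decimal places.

At Y = 6202: Q = 86.470.
dQ/dY = 32.69/Y = 0.00527088 at this income.
η = (dQ/dY)·(Y/Q) = 0.00527088 × (6202/86.470) = 0.378.

0.378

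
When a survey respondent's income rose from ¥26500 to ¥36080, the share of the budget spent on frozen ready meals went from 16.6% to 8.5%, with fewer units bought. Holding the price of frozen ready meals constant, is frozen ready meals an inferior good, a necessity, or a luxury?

inferior good

Quantity demanded falls as income rises, so η < 0.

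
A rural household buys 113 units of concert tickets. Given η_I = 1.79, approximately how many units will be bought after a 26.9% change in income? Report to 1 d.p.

%ΔQ ≈ η × %ΔI = 1.79 × 26.9% = 48.151%.
New Q ≈ 113 × (1 + 0.48151) = 167.4.

167.4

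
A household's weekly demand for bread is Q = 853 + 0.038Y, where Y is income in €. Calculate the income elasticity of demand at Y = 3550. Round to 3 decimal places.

At Y = 3550: Q = 987.900.
dQ/dY = 0.038.
η = (dQ/dY)·(Y/Q) = 0.038 × (3550/987.900) = 0.137.

0.137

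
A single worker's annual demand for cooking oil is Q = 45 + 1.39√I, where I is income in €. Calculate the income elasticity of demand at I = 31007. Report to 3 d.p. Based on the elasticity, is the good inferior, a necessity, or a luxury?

At I = 31007: Q = 289.762.
dQ/dI = 1.39/(2√I) = 0.00394689 at this income.
η = (dQ/dI)·(I/Q) = 0.00394689 × (31007/289.762) = 0.422.
Since 0 < η < 1, the good is a necessity.

0.422 (necessity)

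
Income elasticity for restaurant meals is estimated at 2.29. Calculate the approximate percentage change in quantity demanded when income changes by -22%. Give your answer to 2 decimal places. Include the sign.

%ΔQ ≈ η × %ΔI = 2.29 × (-22%) = -50.38%.

-50.38%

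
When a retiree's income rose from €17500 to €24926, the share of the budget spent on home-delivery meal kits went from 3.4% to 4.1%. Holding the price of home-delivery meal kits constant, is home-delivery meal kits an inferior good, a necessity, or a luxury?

The budget share rises as income rises, so η > 1.

luxury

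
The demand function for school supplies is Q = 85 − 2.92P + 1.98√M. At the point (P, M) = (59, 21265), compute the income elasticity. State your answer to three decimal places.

0.717

At P = 59, M = 21265: Q = 201.454.
Holding P constant, ∂Q/∂M = 1.98/(2√M) = 0.00678895.
η_M = (∂Q/∂M)·(M/Q) = 0.00678895 × (21265/201.454) = 0.717.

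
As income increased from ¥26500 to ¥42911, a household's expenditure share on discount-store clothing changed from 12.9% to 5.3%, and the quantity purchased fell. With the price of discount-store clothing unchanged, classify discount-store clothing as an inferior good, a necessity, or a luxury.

Quantity demanded falls as income rises, so η < 0.

inferior good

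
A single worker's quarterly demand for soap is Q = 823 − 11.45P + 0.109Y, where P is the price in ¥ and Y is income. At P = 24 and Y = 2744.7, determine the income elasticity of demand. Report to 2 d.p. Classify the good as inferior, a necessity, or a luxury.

At P = 24, Y = 2744.7: Q = 847.372.
Holding P constant, ∂Q/∂Y = 0.109.
η_Y = (∂Q/∂Y)·(Y/Q) = 0.109 × (2744.7/847.372) = 0.35.
Since 0 < η < 1, this is a necessity.

0.35 (necessity)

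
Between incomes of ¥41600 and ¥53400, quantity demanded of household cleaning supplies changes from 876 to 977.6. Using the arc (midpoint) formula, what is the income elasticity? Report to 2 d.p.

ΔQ = 977.6 − 876 = 101.6; midpoint Q̄ = (876 + 977.6)/2 = 926.8.
ΔI = 53400 − 41600 = 11800; midpoint Ī = (41600 + 53400)/2 = 47500.
η = (ΔQ/Q̄) ÷ (ΔI/Ī) = (101.6/926.8) ÷ (11800/47500) = 0.44.

0.44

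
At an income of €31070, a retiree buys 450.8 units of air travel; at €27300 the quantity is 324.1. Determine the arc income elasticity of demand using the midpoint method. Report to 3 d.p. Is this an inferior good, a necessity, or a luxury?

2.532 (luxury)

ΔQ = 324.1 − 450.8 = -126.7; midpoint Q̄ = (450.8 + 324.1)/2 = 387.45.
ΔI = 27300 − 31070 = -3770; midpoint Ī = (31070 + 27300)/2 = 29185.
η = (ΔQ/Q̄) ÷ (ΔI/Ī) = (-126.7/387.45) ÷ (-3770/29185) = 2.532.
η > 1 ⇒ luxury.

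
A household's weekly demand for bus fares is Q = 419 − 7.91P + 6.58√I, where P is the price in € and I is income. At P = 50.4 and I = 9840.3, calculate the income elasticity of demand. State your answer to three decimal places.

0.485

At P = 50.4, I = 9840.3: Q = 673.061.
Holding P constant, ∂Q/∂I = 6.58/(2√I) = 0.0331659.
η_I = (∂Q/∂I)·(I/Q) = 0.0331659 × (9840.3/673.061) = 0.485.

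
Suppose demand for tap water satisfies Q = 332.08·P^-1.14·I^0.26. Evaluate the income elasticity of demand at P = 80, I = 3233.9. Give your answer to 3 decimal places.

For a multiplicative demand Q = A·P^α·I^β, the income elasticity is β everywhere.
Here β = 0.26, so η = 0.260.

0.260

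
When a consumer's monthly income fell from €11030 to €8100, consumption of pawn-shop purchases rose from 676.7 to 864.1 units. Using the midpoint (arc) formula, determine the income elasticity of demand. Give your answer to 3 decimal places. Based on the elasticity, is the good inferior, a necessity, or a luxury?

-0.794 (inferior good)

ΔQ = 864.1 − 676.7 = 187.4; midpoint Q̄ = (676.7 + 864.1)/2 = 770.4.
ΔI = 8100 − 11030 = -2930; midpoint Ī = (11030 + 8100)/2 = 9565.
η = (ΔQ/Q̄) ÷ (ΔI/Ī) = (187.4/770.4) ÷ (-2930/9565) = -0.794.
η < 0 ⇒ inferior good.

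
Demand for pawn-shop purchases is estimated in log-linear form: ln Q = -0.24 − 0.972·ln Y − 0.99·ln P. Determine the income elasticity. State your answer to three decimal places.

-0.972

In a log-linear demand, the coefficient on ln Y is the income elasticity.
So η = -0.972.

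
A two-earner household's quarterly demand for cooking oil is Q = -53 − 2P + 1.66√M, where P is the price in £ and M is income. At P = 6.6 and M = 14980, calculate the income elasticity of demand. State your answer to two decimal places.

At P = 6.6, M = 14980: Q = 136.972.
Holding P constant, ∂Q/∂M = 1.66/(2√M) = 0.00678144.
η_M = (∂Q/∂M)·(M/Q) = 0.00678144 × (14980/136.972) = 0.74.

0.74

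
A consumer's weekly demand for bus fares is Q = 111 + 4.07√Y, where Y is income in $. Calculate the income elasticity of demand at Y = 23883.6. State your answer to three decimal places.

At Y = 23883.6: Q = 739.991.
dQ/dY = 4.07/(2√Y) = 0.0131678 at this income.
η = (dQ/dY)·(Y/Q) = 0.0131678 × (23883.6/739.991) = 0.425.

0.425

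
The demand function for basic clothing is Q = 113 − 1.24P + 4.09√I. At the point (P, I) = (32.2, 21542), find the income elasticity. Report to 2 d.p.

0.45

At P = 32.2, I = 21542: Q = 673.369.
Holding P constant, ∂Q/∂I = 4.09/(2√I) = 0.0139332.
η_I = (∂Q/∂I)·(I/Q) = 0.0139332 × (21542/673.369) = 0.45.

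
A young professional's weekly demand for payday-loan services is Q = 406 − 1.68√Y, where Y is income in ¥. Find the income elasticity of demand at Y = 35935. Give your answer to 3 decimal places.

At Y = 35935: Q = 87.530.
dQ/dY = -1.68/(2√Y) = -0.00443119 at this income.
η = (dQ/dY)·(Y/Q) = -0.00443119 × (35935/87.530) = -1.819.

-1.819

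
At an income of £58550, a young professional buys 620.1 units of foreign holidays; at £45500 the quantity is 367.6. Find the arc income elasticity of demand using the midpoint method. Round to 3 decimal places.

2.038

ΔQ = 367.6 − 620.1 = -252.5; midpoint Q̄ = (620.1 + 367.6)/2 = 493.85.
ΔI = 45500 − 58550 = -13050; midpoint Ī = (58550 + 45500)/2 = 52025.
η = (ΔQ/Q̄) ÷ (ΔI/Ī) = (-252.5/493.85) ÷ (-13050/52025) = 2.038.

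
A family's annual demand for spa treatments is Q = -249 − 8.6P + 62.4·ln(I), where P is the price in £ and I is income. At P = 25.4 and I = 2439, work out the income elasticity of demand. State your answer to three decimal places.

At P = 25.4, I = 2439: Q = 19.239.
Holding P constant, ∂Q/∂I = 62.4/I = 0.0255843.
η_I = (∂Q/∂I)·(I/Q) = 0.0255843 × (2439/19.239) = 3.243.

3.243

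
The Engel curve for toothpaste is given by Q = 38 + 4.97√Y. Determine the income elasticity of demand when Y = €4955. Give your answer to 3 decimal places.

0.451

At Y = 4955: Q = 387.847.
dQ/dY = 4.97/(2√Y) = 0.0353024 at this income.
η = (dQ/dY)·(Y/Q) = 0.0353024 × (4955/387.847) = 0.451.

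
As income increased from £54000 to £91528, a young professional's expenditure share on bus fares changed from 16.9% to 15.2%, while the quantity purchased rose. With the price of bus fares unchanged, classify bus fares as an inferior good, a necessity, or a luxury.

necessity

Quantity rises but the budget share falls as income rises, so 0 < η < 1.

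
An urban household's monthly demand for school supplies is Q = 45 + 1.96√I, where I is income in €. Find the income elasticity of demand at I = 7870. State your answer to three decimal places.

At I = 7870: Q = 218.878.
dQ/dI = 1.96/(2√I) = 0.0110469 at this income.
η = (dQ/dI)·(I/Q) = 0.0110469 × (7870/218.878) = 0.397.

0.397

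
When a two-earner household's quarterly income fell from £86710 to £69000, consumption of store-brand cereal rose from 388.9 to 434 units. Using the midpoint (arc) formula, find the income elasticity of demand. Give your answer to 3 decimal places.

ΔQ = 434 − 388.9 = 45.1; midpoint Q̄ = (388.9 + 434)/2 = 411.45.
ΔI = 69000 − 86710 = -17710; midpoint Ī = (86710 + 69000)/2 = 77855.
η = (ΔQ/Q̄) ÷ (ΔI/Ī) = (45.1/411.45) ÷ (-17710/77855) = -0.482.

-0.482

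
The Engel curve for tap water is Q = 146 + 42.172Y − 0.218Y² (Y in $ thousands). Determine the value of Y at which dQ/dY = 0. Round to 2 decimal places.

96.72

dQ/dY = 42.172 − 0.436Y.
The good is inferior where dQ/dY < 0. Setting dQ/dY = 0 gives Y = 42.172 / 0.436 = 96.72.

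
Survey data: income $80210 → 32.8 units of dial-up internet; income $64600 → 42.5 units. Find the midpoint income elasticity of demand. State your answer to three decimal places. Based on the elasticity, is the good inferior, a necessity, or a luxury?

ΔQ = 42.5 − 32.8 = 9.7; midpoint Q̄ = (32.8 + 42.5)/2 = 37.65.
ΔI = 64600 − 80210 = -15610; midpoint Ī = (80210 + 64600)/2 = 72405.
η = (ΔQ/Q̄) ÷ (ΔI/Ī) = (9.7/37.65) ÷ (-15610/72405) = -1.195.
η < 0 ⇒ inferior good.

-1.195 (inferior good)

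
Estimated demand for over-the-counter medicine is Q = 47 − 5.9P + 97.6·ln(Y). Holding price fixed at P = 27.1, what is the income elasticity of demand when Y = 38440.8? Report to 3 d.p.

0.106

At P = 27.1, Y = 38440.8: Q = 917.461.
Holding P constant, ∂Q/∂Y = 97.6/Y = 0.00253897.
η_Y = (∂Q/∂Y)·(Y/Q) = 0.00253897 × (38440.8/917.461) = 0.106.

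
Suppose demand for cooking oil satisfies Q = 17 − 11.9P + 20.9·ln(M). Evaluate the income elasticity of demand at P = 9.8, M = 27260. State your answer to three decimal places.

0.184

At P = 9.8, M = 27260: Q = 113.835.
Holding P constant, ∂Q/∂M = 20.9/M = 0.000766691.
η_M = (∂Q/∂M)·(M/Q) = 0.000766691 × (27260/113.835) = 0.184.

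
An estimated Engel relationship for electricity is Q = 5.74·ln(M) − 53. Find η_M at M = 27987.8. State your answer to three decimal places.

At M = 27987.8: Q = 5.775.
dQ/dM = 5.74/M = 0.000205089 at this income.
η = (dQ/dM)·(M/Q) = 0.000205089 × (27987.8/5.775) = 0.994.

0.994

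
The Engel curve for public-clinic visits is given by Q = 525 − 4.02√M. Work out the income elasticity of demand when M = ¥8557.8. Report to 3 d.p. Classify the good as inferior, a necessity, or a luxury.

At M = 8557.8: Q = 153.116.
dQ/dM = -4.02/(2√M) = -0.0217278 at this income.
η = (dQ/dM)·(M/Q) = -0.0217278 × (8557.8/153.116) = -1.214.
Since η < 0, the good is an inferior good.

-1.214 (inferior good)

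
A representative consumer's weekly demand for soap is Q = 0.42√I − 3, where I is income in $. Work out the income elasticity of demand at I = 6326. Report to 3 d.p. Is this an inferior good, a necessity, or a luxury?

At I = 6326: Q = 30.405.
dQ/dI = 0.42/(2√I) = 0.00264031 at this income.
η = (dQ/dI)·(I/Q) = 0.00264031 × (6326/30.405) = 0.549.
Since 0 < η < 1, the good is a necessity.

0.549 (necessity)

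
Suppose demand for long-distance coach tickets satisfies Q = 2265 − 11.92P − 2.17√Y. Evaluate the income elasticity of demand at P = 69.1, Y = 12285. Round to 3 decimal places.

-0.100

At P = 69.1, Y = 12285: Q = 1200.810.
Holding P constant, ∂Q/∂Y = -2.17/(2√Y) = -0.00978909.
η_Y = (∂Q/∂Y)·(Y/Q) = -0.00978909 × (12285/1200.810) = -0.100.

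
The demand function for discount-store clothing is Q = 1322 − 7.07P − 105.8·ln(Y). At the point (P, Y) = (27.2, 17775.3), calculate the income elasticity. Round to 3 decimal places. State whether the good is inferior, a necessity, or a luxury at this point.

At P = 27.2, Y = 17775.3: Q = 94.383.
Holding P constant, ∂Q/∂Y = -105.8/Y = -0.00595208.
η_Y = (∂Q/∂Y)·(Y/Q) = -0.00595208 × (17775.3/94.383) = -1.121.
Since η < 0, this is an inferior good.

-1.121 (inferior good)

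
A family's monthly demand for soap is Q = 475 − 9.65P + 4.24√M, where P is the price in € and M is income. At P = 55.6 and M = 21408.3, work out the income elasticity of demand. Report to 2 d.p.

0.56

At P = 55.6, M = 21408.3: Q = 558.839.
Holding P constant, ∂Q/∂M = 4.24/(2√M) = 0.0144892.
η_M = (∂Q/∂M)·(M/Q) = 0.0144892 × (21408.3/558.839) = 0.56.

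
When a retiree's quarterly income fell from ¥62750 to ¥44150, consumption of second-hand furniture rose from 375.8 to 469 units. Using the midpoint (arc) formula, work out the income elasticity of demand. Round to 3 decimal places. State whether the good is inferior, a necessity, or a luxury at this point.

-0.634 (inferior good)

ΔQ = 469 − 375.8 = 93.2; midpoint Q̄ = (375.8 + 469)/2 = 422.4.
ΔI = 44150 − 62750 = -18600; midpoint Ī = (62750 + 44150)/2 = 53450.
η = (ΔQ/Q̄) ÷ (ΔI/Ī) = (93.2/422.4) ÷ (-18600/53450) = -0.634.
η < 0 ⇒ inferior good.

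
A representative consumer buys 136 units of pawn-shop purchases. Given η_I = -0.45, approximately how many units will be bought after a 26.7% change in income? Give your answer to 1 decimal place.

119.7

%ΔQ ≈ η × %ΔI = -0.45 × 26.7% = -12.015%.
New Q ≈ 136 × (1 − 0.12015) = 119.7.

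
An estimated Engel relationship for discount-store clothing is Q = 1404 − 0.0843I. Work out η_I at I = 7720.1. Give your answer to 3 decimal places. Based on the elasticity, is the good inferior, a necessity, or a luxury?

-0.864 (inferior good)

At I = 7720.1: Q = 753.196.
dQ/dI = −0.0843.
η = (dQ/dI)·(I/Q) = -0.0843 × (7720.1/753.196) = -0.864.
Since η < 0, the good is an inferior good.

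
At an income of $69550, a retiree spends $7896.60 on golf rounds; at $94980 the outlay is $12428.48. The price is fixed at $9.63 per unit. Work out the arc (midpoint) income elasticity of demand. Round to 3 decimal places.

With a constant price, Q₁ = 7896.60/9.63 = 820.000 and Q₂ = 12428.48/9.63 = 1290.600 (equivalently, work directly with expenditure since P cancels).
Midpoint %ΔQ = (12428.48 − 7896.60)/10162.54 = 0.44594; midpoint %ΔI = (94980 − 69550)/82265 = 0.30912.
η = 0.44594 / 0.30912 = 1.443.

1.443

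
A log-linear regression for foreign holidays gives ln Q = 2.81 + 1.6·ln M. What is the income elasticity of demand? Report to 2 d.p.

In a log-linear demand, the coefficient on ln M is the income elasticity.
So η = 1.60.

1.60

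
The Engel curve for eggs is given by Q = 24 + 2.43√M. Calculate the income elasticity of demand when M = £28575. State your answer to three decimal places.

At M = 28575: Q = 434.771.
dQ/dM = 2.43/(2√M) = 0.00718759 at this income.
η = (dQ/dM)·(M/Q) = 0.00718759 × (28575/434.771) = 0.472.

0.472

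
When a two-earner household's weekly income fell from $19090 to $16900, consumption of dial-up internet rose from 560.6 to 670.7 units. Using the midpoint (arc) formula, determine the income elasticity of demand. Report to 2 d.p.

-1.47

ΔQ = 670.7 − 560.6 = 110.1; midpoint Q̄ = (560.6 + 670.7)/2 = 615.65.
ΔI = 16900 − 19090 = -2190; midpoint Ī = (19090 + 16900)/2 = 17995.
η = (ΔQ/Q̄) ÷ (ΔI/Ī) = (110.1/615.65) ÷ (-2190/17995) = -1.47.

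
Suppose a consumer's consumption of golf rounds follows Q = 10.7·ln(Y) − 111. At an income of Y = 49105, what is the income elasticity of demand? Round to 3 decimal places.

At Y = 49105: Q = 4.578.
dQ/dY = 10.7/Y = 0.0002179 at this income.
η = (dQ/dY)·(Y/Q) = 0.0002179 × (49105/4.578) = 2.337.

2.337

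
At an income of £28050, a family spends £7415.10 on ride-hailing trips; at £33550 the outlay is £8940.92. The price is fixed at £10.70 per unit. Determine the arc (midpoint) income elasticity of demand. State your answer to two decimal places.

With a constant price, Q₁ = 7415.10/10.70 = 693.000 and Q₂ = 8940.92/10.70 = 835.600 (equivalently, work directly with expenditure since P cancels).
Midpoint %ΔQ = (8940.92 − 7415.10)/8178.01 = 0.18658; midpoint %ΔI = (33550 − 28050)/30800 = 0.17857.
η = 0.18658 / 0.17857 = 1.04.

1.04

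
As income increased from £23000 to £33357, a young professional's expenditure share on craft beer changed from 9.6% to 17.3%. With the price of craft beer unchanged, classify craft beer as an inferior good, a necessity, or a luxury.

The budget share rises as income rises, so η > 1.

luxury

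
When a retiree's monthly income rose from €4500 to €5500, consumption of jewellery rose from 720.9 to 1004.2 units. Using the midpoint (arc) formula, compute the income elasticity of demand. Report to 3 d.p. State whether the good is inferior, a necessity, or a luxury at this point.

1.642 (luxury)

ΔQ = 1004.2 − 720.9 = 283.3; midpoint Q̄ = (720.9 + 1004.2)/2 = 862.55.
ΔI = 5500 − 4500 = 1000; midpoint Ī = (4500 + 5500)/2 = 5000.
η = (ΔQ/Q̄) ÷ (ΔI/Ī) = (283.3/862.55) ÷ (1000/5000) = 1.642.
η > 1 ⇒ luxury.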